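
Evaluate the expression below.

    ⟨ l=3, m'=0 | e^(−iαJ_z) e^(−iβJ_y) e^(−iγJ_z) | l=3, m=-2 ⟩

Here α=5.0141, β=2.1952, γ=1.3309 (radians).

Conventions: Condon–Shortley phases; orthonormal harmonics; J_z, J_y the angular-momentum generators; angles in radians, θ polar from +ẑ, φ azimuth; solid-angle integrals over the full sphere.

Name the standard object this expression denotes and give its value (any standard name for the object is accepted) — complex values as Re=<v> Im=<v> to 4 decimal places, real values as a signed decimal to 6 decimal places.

This is a Wigner D-matrix element — the rotation-matrix element ⟨l m'| R(α,β,γ) |l m⟩ in the angular-momentum basis.
First d^3_{0,-2}(β=2.1952), then the phase factors e^{-i(0)α} and e^{-i(-2)γ}:
Half-angle: c=0.455734, s=0.890116. N=√(6·6·1·120)=65.726707
k∈{0,1} keeps every argument non-negative
  k=0: (−1)^2·65.7267/(12)·0.4557^4·0.8901^2 = +0.187197
  k=1: (−1)^3·65.7267/(12)·0.4557^2·0.8901^4 = -0.714118
d^3_{0,-2}(2.1952) = +0.187197 -0.714118 = -0.526921
Phases: e^{-i·(0)·5.0141}=+1.000000+0.000000i, e^{-i·(-2)·1.3309}=-0.887091+0.461595i ⇒ D=+0.467426-0.243224i

Wigner D-matrix element, Re=0.4674 Im=-0.2432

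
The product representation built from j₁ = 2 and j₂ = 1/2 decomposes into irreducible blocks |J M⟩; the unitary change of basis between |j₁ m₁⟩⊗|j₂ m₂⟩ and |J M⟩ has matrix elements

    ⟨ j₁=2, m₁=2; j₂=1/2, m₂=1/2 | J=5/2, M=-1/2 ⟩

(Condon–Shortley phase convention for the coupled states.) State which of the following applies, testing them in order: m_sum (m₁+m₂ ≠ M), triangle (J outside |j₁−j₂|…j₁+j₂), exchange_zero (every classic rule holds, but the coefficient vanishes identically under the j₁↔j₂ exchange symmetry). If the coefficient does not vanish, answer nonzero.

m-sum: m₁+m₂ = 2+1/2 = 5/2, M = -1/2  ✗ ⇒ coefficient is 0

m_sum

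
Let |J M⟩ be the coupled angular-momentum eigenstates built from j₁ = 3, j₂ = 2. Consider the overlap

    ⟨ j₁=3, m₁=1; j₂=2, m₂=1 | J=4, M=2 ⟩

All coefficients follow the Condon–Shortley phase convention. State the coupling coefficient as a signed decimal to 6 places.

−√(1/28) ≈ -0.188982

triangle: 1!×5!×3!/10! = 720/3628800
(j±m)!: 4!×2!×3!×1!×6!×2! = 414720
prefactor² = (2J+1)×Δ×N² = 5184/7
  k=0: +1/(0!×1!×2!×3!×3!×0!) = 1/72
  k=1: −1/(1!×0!×1!×2!×4!×1!) = -1/48
Σ = -1/144  ⇒  CG² = 5184/7×(-1/144)² = 1/28
CG = −√(1/28) = -0.188982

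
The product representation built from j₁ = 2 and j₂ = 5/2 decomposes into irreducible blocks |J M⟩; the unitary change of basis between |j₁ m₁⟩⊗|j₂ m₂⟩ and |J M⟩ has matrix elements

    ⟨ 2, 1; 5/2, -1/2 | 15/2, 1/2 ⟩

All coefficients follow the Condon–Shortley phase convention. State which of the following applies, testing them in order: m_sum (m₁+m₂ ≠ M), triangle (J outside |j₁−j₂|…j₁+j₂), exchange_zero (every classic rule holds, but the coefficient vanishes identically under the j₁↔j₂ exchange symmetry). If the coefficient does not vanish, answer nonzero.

triangle

m-sum: m₁+m₂ = 1+(-1/2) = 1/2, M = 1/2  ✓
triangle: need |j₁−j₂| ≤ J ≤ j₁+j₂, i.e. J ∈ [1/2, 9/2]; J = 15/2 is outside ✗ ⇒ coefficient is 0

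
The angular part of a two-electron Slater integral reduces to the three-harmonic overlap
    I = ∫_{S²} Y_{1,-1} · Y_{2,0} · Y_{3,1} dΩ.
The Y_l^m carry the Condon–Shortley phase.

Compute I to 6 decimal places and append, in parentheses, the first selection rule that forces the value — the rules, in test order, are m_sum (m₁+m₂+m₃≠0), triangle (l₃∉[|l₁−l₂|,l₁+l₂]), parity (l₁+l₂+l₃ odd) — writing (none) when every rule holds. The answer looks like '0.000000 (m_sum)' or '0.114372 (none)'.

Rules hold: Σm=0, L=6 even, 1≤3≤3.
N = 3·5·7 = 105
Δ = 0!·2!·4!/7! = 1/105
Racah Σ t=0..0: t=0:+1/4 = 1/4
⇒ 3j(1 2 3; 0 0 0)² = 3/35, sgn -1
Racah Σ t=0..0: t=0:+1/8 = 1/8
⇒ 3j(1 2 3; -1 0 1)² = 2/35, sgn +1
4πI² = N·(3j₀)²·(3jₘ)² = 18/35
I = -1·√(0.514286/4π) = -0.20230066
No selection rule forces the value: the integral is nonzero (none).

-0.202301 (none)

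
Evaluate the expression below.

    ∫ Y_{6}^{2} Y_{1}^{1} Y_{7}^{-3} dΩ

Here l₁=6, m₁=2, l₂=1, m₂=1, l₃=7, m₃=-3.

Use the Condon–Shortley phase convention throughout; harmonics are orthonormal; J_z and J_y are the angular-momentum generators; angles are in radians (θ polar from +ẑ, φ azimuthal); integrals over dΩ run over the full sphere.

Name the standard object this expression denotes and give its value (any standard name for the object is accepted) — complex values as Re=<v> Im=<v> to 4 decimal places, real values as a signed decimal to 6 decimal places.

Gaunt coefficient, -0.234717

This is a Gaunt coefficient — the integral of a triple product of spherical harmonics over the sphere.
Checks pass: Σm=0; 14 even; l₃=7∈[5,7].
(2·6+1)(2·1+1)(2·7+1) = 585
Δ: 0! 12! 2! / 15! → 1/1365
sum: t=0:+1/518400 = 1/518400
3j²(6 1 7; 0 0 0) = Δ·Π!·Σ² = 7/195  (sign -1)
sum: t=0:+1/1935360 = 1/1935360
3j²(6 1 7; 2 1 -3) = Δ·Π!·Σ² = 3/91  (sign +1)
combine: 4πI² = 585·7/195·3/91 = 9/13
take √, sign -1: I = -0.23471705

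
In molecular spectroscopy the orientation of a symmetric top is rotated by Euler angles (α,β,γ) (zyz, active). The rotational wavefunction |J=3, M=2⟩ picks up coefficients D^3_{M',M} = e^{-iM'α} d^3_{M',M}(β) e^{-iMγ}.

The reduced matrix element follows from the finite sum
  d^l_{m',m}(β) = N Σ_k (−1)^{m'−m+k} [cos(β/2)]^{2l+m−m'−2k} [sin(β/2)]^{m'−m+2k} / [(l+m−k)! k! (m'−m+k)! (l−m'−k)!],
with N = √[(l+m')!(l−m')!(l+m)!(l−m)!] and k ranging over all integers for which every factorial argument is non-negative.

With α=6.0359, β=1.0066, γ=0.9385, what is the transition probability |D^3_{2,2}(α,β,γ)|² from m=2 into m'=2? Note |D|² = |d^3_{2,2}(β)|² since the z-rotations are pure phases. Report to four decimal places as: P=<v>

P=0.0543

Split into d^3_{2,2}(β=1.0066) × two z-phases.
c=cos(1.006600/2)=0.875996, s=sin(1.006600/2)=0.482319; N=√[120·1·120·1]=120.000000
Admissible k: 0..1 (factorial args all ≥0)
  k=0: (−1)^0·120.0000/(120)·0.8760^6·0.4823^0 = +0.451868
  k=1: (−1)^1·120.0000/(24)·0.8760^4·0.4823^2 = -0.684931
d^3_{2,2}(1.0066) = +0.451868 -0.684931 = -0.233062
|D^3_{2,2}|² = |d^3_{2,2}(β)|² = (-0.233062)² = 0.054318 (the z-rotation phases have unit modulus)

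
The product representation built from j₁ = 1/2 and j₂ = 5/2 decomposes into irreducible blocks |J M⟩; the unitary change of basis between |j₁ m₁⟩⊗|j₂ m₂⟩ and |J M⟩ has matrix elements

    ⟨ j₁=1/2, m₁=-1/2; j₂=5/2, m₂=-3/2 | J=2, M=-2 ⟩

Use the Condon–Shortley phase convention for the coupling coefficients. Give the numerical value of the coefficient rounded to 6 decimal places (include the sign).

√[5·1!0!4!/6! · 0!1!1!4!0!4!] = √(96)
  +(−1)^1/∏(1,0,0,0,0,4)! = -1/24  (running -1/24)
⟨..|..⟩ = √(96)·(-1/24) = -0.408248

−√(1/6) = -0.408248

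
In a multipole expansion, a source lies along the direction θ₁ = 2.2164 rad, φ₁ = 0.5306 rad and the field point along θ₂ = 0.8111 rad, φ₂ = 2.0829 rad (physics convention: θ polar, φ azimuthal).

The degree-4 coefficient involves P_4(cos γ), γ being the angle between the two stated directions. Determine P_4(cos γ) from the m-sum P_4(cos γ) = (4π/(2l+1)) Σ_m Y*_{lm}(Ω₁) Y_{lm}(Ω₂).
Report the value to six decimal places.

-0.119888

Term-by-term m-sum for l=4 (normalisation 4π/9 = 1.396263):
  [-4]  conj(Y_{4,-4})(Ω₁) = -0.094392+0.153405i ; Y_{4,-4}(Ω₂) = -0.056214-0.108608i ; Δ = +0.021967+0.001628i
  [-3]  conj(Y_{4,-3})(Ω₁) = +0.008060-0.383682i ; Y_{4,-3}(Ω₂) = +0.328366+0.011328i ; Δ = +0.006993-0.125897i
  [-2]  conj(Y_{4,-2})(Ω₁) = +0.159721+0.285814i ; Y_{4,-2}(Ω₂) = -0.212076+0.348568i ; Δ = -0.133498-0.004941i
  [-1]  conj(Y_{4,-1})(Ω₁) = +0.091354+0.053600i ; Y_{4,-1}(Ω₂) = -0.037061-0.065931i ; Δ = +0.000148-0.008010i
  [+0]  conj(Y_{4,0})(Ω₁) = -0.346294-0.000000i ; Y_{4,0}(Ω₂) = -0.354948+0.000000i ; Δ = +0.122916+0.000000i
  [+1]  conj(Y_{4,1})(Ω₁) = -0.091354+0.053600i ; Y_{4,1}(Ω₂) = +0.037061-0.065931i ; Δ = +0.000148+0.008010i
  [+2]  conj(Y_{4,2})(Ω₁) = +0.159721-0.285814i ; Y_{4,2}(Ω₂) = -0.212076-0.348568i ; Δ = -0.133498+0.004941i
  [+3]  conj(Y_{4,3})(Ω₁) = -0.008060-0.383682i ; Y_{4,3}(Ω₂) = -0.328366+0.011328i ; Δ = +0.006993+0.125897i
  [+4]  conj(Y_{4,4})(Ω₁) = -0.094392-0.153405i ; Y_{4,4}(Ω₂) = -0.056214+0.108608i ; Δ = +0.021967-0.001628i
Total Σ_m = -0.085864-0.000000i. Multiply by 1.396263: -0.119888-0.000000i. P_4(cos γ) = -0.119888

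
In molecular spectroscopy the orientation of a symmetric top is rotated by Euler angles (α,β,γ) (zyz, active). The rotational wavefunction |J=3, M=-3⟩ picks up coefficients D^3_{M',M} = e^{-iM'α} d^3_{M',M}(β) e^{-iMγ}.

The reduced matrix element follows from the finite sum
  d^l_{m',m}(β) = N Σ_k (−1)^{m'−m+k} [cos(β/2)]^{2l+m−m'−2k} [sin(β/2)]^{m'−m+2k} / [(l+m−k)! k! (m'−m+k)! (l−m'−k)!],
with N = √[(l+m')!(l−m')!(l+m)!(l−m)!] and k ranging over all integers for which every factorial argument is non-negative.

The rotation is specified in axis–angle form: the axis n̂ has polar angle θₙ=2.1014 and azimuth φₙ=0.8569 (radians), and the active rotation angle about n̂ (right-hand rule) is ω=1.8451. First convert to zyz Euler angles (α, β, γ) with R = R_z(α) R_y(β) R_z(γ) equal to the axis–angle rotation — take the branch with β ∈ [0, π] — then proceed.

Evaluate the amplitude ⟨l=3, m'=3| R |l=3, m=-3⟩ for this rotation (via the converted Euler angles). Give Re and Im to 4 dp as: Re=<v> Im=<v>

Re=-0.0439 Im=-0.0961

Axis–angle → zyz. n̂ = (sinθₙcosφₙ, sinθₙsinφₙ, cosθₙ) = (+0.564752, +0.651893, -0.506054), ω = 1.8451.
R = I cosω + sinω [n̂]ₓ + (1−cosω) n̂n̂ᵀ gives
  R = [+0.134463, +0.955018, +0.264311; -0.019252, +0.269201, -0.962892; -0.990732, +0.124385, +0.054583]
β = atan2(√(R₁₃²+R₂₃²), R₃₃) = 1.516186; α = atan2(R₂₃, R₁₃) mod 2π = 4.980288; γ = atan2(R₃₂, −R₃₁) mod 2π = 0.124895
First d^3_{3,-3}(β=1.5162), then the phase factors e^{-i(3)α} and e^{-i(-3)γ}:
With c≡cos(β/2)=0.726148 and s≡sin(β/2)=0.687538, N=[720·1·1·720]^{1/2}=720.000000
Admissible k: 0..0 (factorial args all ≥0)
  k=0: (−1)^6·720.0000/(720)·0.7261^0·0.6875^6 = +0.105628
d^3_{3,-3}(1.5162) = +0.105628
D = (-0.719926-0.694051i)·(+0.105628)·(+0.930623+0.365979i) = -0.043938-0.096056i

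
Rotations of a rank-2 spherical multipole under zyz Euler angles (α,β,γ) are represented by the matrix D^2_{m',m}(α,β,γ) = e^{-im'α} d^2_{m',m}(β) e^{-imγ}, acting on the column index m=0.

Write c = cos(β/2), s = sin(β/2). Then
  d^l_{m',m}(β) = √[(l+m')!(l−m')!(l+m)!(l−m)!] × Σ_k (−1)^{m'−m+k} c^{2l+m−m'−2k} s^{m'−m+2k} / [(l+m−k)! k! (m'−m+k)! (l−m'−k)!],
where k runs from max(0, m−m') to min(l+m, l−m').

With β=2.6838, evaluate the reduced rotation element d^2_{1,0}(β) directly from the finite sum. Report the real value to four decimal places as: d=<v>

d=0.4856

d^2_{1,0}(β=2.6838) via the finite sum:
Half-angle: c=0.226903, s=0.973917. N=√(6·1·2·2)=4.898979
k: max(0,(0)−(1))=0 … min(2+(0),2−(1))=1
  k=0: (−1)^1·4.8990/(2)·0.2269^3·0.9739^1 = -0.027869
  k=1: (−1)^2·4.8990/(2)·0.2269^1·0.9739^3 = +0.513431
d^2_{1,0}(2.6838) = -0.027869 +0.513431 = +0.485562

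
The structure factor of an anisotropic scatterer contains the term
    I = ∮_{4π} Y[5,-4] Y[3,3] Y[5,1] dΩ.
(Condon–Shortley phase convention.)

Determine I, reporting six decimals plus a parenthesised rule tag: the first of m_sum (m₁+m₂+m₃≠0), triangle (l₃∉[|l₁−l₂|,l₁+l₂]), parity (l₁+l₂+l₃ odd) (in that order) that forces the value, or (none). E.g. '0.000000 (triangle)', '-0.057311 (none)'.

L=13 odd ⇒ parity kills the (l;000) factor ⇒ I = 0

0.000000 (parity)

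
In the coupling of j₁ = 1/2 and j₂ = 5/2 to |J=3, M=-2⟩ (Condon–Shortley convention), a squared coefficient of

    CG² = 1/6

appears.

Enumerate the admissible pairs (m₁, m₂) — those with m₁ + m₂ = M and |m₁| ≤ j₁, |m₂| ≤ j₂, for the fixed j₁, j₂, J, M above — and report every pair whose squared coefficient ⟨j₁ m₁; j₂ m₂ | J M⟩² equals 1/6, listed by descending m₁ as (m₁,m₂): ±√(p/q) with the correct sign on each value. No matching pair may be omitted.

(1/2,-5/2): +√(1/6)

Admissible pairs with m₁+m₂ = M = -2: (-1/2,-3/2), (1/2,-5/2)
  (m₁,m₂)=(1/2,-5/2): CG² = 1/6, CG = +√(1/6)   ← matches the target
  (m₁,m₂)=(-1/2,-3/2): CG² = 5/6, CG = +√(5/6)
Pairs with CG² = 1/6: (1/2,-5/2): +√(1/6)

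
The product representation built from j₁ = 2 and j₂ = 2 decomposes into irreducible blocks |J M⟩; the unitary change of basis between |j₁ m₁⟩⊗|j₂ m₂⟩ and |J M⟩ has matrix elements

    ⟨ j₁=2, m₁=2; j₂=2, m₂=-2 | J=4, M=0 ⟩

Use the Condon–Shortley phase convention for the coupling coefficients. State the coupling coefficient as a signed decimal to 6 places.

triangle: 0!·4!·4!/9! = 576/362880
(j±m)!: 4!·0!·0!·4!·4!·4! = 331776
prefactor² = (2J+1)·Δ·N² = 165888/35
  k=0: +1/(0!·0!·0!·0!·4!·4!) = 1/576
Σ = 1/576  ⇒  CG² = 165888/35·(1/576)² = 1/70
CG = +√(1/70) = +0.119523

+0.119523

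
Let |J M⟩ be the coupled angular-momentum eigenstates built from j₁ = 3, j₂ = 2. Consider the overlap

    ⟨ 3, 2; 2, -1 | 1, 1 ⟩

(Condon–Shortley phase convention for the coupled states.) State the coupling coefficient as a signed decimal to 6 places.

√[3·4!2!0!/7! · 5!1!1!3!2!0!] = √(288/7)
  +(−1)^1/∏(1,3,0,0,2,0)! = -1/12  (running -1/12)
⟨..|..⟩ = √(288/7)·(-1/12) = -0.534522

−√(2/7) ≈ -0.534522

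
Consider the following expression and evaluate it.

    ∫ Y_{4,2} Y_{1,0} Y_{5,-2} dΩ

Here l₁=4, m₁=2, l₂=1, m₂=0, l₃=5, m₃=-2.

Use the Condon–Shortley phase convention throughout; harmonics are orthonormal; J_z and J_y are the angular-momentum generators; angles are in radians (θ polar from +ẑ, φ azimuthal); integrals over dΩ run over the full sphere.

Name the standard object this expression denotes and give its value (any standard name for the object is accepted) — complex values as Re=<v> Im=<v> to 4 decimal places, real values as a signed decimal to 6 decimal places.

Gaunt coefficient, +0.225034

This is a Gaunt coefficient — the integral of a triple product of spherical harmonics over the sphere.
Rules hold: Σm=0, L=10 even, 3≤5≤5.
N = 9·3·11 = 297
Δ = 0!·8!·2!/11! = 1/495
Racah Σ t=0..0: t=0:+1/576 = 1/576
⇒ 3j(4 1 5; 0 0 0)² = 5/99, sgn -1
Racah Σ t=0..0: t=0:+1/1440 = 1/1440
⇒ 3j(4 1 5; 2 0 -2)² = 7/165, sgn -1
4πI² = N·(3j₀)²·(3jₘ)² = 7/11
I = +1·√(0.636364/4π) = 0.22503380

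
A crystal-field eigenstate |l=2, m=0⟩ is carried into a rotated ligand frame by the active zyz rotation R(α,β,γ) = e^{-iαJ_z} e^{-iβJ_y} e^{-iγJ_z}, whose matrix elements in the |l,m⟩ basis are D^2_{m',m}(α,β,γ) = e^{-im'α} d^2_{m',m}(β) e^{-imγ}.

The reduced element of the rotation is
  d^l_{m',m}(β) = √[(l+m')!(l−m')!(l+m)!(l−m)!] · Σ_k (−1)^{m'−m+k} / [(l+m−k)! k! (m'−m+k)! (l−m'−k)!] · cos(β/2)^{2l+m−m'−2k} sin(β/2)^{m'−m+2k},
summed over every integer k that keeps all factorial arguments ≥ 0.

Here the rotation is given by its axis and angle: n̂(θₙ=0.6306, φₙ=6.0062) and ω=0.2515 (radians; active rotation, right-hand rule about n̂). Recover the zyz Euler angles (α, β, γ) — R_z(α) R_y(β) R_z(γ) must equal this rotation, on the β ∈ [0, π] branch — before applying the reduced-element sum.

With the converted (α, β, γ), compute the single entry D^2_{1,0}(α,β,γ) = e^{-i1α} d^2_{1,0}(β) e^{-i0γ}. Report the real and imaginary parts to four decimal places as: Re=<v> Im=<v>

Axis–angle → zyz. n̂ = (sinθₙcosφₙ, sinθₙsinφₙ, cosθₙ) = (+0.567155, -0.161238, +0.807674), ω = 0.2515.
R = I cosω + sinω [n̂]ₓ + (1−cosω) n̂n̂ᵀ gives
  R = [+0.978660, -0.203872, -0.025714; +0.198118, +0.969358, -0.145238; +0.054536, +0.137044, +0.989063]
β = atan2(√(R₁₃²+R₂₃²), R₃₃) = 0.148036; α = atan2(R₂₃, R₁₃) mod 2π = 4.537155; γ = atan2(R₃₂, −R₃₁) mod 2π = 1.949533
First d^2_{1,0}(β=0.1480), then the phase factors e^{-i(1)α} and e^{-i(0)γ}:
Half-angle: c=0.997262, s=0.073951. N=√(6·1·2·2)=4.898979
k: max(0,(0)−(1))=0 … min(2+(0),2−(1))=1
  k=0: (−1)^1·4.8990/(2)·0.9973^3·0.0740^1 = -0.179657
  k=1: (−1)^2·4.8990/(2)·0.9973^1·0.0740^3 = +0.000988
d^2_{1,0}(0.1480) = -0.179657 +0.000988 = -0.178670
Phases: e^{-i·(1)·4.5372}=-0.174339+0.984686i, e^{-i·(0)·1.9495}=+1.000000+0.000000i ⇒ D=+0.031149-0.175933i

Re=0.0311 Im=-0.1759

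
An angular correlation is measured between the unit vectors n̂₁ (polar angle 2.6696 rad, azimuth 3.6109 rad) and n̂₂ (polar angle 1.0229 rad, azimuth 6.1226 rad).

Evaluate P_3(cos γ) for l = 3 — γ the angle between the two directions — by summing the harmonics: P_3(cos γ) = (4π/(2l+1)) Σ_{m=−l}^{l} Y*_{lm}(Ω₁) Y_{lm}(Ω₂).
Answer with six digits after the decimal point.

Addition theorem: P_3(cos γ) = (4π/7) Σ_m Y*_{lm}(Ω₁) Y_{lm}(Ω₂), m = −3…3:
  term(m=-3) = +0.003190-0.009664i   from Y*(Ω₁)=-0.006359-0.038694i, Y(Ω₂)=+0.229980+0.120244i
  term(m=-2) = -0.022336-0.069488i   from Y*(Ω₁)=-0.111187-0.151799i, Y(Ω₂)=+0.368069+0.122453i
  term(m=-1) = -0.034656-0.025262i   from Y*(Ω₁)=-0.388752-0.197134i, Y(Ω₂)=+0.097123+0.015732i
  term(m=+0) = +0.102609+0.000000i   from Y*(Ω₁)=-0.321211-0.000000i, Y(Ω₂)=-0.319443+0.000000i
  term(m=+1) = -0.034656+0.025262i   from Y*(Ω₁)=+0.388752-0.197134i, Y(Ω₂)=-0.097123+0.015732i
  term(m=+2) = -0.022336+0.069488i   from Y*(Ω₁)=-0.111187+0.151799i, Y(Ω₂)=+0.368069-0.122453i
  term(m=+3) = +0.003190+0.009664i   from Y*(Ω₁)=+0.006359-0.038694i, Y(Ω₂)=-0.229980+0.120244i
Σ over m = -0.004994+0.000000i; ×(4π/7) → -0.008966+0.000000i. Real part: -0.008966

-0.008966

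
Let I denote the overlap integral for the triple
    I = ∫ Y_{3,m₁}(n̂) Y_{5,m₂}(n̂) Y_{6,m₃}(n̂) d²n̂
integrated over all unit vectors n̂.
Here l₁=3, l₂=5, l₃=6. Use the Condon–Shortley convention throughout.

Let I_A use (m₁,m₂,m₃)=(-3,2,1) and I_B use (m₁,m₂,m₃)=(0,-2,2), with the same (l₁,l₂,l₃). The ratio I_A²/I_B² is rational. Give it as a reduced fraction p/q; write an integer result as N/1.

Shared (l₁,l₂,l₃)=(3,5,6): N and (l;000)² cancel in I_A²/I_B².
A: Δ = 2!·4!·8!/15! = 1/675675; Racah Σ t=2..2: t=2:+1/34560 = 1/34560; ⇒ 3j(3 5 6; -3 2 1)² = 7/429, sgn -1
B: Δ = 2!·4!·8!/15! = 1/675675; Racah Σ t=0..2: t=0:+1/8640 t=1:−1/5760 t=2:+1/60480 = -1/24192; ⇒ 3j(3 5 6; 0 -2 2)² = 8/3003, sgn -1
I_A²/I_B² = (7/429)/(8/3003) = 49/8

49/8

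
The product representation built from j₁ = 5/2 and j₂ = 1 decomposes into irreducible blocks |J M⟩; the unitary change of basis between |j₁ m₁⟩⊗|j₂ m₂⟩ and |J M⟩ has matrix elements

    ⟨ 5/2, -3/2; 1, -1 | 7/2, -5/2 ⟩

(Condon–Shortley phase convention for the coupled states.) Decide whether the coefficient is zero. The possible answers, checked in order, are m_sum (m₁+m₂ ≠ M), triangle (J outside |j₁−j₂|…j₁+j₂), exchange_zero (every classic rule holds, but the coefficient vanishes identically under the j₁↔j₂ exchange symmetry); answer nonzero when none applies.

nonzero

m-sum: m₁+m₂ = -3/2+(-1) = -5/2, M = -5/2  ✓
triangle: |j₁−j₂| = 3/2 ≤ J = 7/2 ≤ j₁+j₂ = 7/2  ✓
exchange: j₁≠j₂ or m₁≠m₂ — the exchange symmetry imposes no constraint here
value check: CG = +√(5/7) = +0.845154 ≠ 0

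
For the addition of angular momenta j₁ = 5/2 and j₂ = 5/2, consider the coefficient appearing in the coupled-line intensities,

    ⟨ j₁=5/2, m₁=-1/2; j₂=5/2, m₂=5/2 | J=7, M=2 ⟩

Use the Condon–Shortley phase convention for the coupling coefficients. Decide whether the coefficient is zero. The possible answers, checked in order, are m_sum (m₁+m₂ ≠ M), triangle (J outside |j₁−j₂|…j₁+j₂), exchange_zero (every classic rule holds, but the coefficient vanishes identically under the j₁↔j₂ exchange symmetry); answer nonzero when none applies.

triangle

m-sum: m₁+m₂ = -1/2+5/2 = 2, M = 2  ✓
triangle: need |j₁−j₂| ≤ J ≤ j₁+j₂, i.e. J ∈ [0, 5]; J = 7 is outside ✗ ⇒ coefficient is 0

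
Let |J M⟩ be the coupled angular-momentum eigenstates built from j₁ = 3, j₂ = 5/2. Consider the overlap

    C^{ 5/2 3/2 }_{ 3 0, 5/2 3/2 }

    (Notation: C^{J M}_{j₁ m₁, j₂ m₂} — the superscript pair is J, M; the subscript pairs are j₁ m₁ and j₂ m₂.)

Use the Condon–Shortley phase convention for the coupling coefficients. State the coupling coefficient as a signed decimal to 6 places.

√[6·3!3!2!/9! · 3!3!4!1!4!1!] = √(864/35)
  +(−1)^2/∏(2,1,1,2,2,0)! = 1/8  (running 1/8)
  +(−1)^3/∏(3,0,0,1,3,1)! = -1/36  (running 7/72)
⟨..|..⟩ = √(864/35)·(7/72) = +0.483046

+0.483046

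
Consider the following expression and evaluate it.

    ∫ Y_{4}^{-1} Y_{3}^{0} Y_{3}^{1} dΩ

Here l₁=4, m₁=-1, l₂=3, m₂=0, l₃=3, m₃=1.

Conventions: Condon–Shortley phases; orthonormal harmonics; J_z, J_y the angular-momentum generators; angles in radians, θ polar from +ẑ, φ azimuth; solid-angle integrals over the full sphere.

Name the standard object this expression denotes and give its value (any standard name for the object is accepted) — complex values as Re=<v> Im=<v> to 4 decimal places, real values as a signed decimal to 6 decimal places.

This is a Gaunt coefficient — the integral of a triple product of spherical harmonics over the sphere.
Rules hold: Σm=0, L=10 even, 1≤3≤7.
N = 9·7·7 = 441
Δ = 4!·4!·2!/11! = 1/34650
Racah Σ t=1..3: t=1:−1/72 t=2:+1/16 t=3:−1/72 = 5/144
⇒ 3j(4 3 3; 0 0 0)² = 2/77, sgn -1
Racah Σ t=1..3: t=1:−1/288 t=2:+1/24 t=3:−1/48 = 5/288
⇒ 3j(4 3 3; -1 0 1)² = 5/462, sgn +1
4πI² = N·(3j₀)²·(3jₘ)² = 15/121
I = -1·√(0.123967/4π) = -0.09932258

Gaunt coefficient, -0.099323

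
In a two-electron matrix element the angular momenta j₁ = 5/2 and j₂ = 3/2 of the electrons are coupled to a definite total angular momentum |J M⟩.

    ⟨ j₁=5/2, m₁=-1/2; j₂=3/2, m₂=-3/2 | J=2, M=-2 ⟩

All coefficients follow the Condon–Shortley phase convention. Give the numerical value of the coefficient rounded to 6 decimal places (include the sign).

triangle: 2!·3!·1!/7! = 12/5040
(j±m)!: 2!·3!·0!·3!·0!·4! = 1728
prefactor² = (2J+1)·Δ·N² = 144/7
  k=0: +1/(0!·2!·3!·0!·0!·1!) = 1/12
Σ = 1/12  ⇒  CG² = 144/7·(1/12)² = 1/7
CG = +√(1/7) = +0.377964

+√(1/7) ≈ +0.377964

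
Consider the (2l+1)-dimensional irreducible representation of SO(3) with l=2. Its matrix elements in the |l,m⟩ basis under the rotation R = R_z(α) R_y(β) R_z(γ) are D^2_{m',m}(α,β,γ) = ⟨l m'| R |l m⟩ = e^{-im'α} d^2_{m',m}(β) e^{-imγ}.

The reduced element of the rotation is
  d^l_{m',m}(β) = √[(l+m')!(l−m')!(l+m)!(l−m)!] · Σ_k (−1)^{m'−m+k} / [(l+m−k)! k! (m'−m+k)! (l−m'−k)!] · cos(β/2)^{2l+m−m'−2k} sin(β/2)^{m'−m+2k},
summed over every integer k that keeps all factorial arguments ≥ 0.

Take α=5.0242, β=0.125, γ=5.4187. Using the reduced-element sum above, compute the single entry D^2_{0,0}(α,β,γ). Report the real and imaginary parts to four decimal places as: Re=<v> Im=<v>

D^2_{0,0}(5.0242,0.1250,5.4187) = e^{-i·0·5.0242}·d^2_{0,0}(0.1250)·e^{-i·0·5.4187}. Compute d first:
Half-angle: c=0.998048, s=0.062459. N=√(2·2·2·2)=4.000000
k∈{0,1,2} keeps every argument non-negative
  k=0: (−1)^0·4.0000/(4)·0.9980^4·0.0625^0 = +0.992213
  k=1: (−1)^1·4.0000/(1)·0.9980^2·0.0625^2 = -0.015544
  k=2: (−1)^2·4.0000/(4)·0.9980^0·0.0625^4 = +0.000015
d^2_{0,0}(0.1250) = +0.992213 -0.015544 +0.000015 = +0.976684
Phases: e^{-i·(0)·5.0242}=+1.000000+0.000000i, e^{-i·(0)·5.4187}=+1.000000+0.000000i ⇒ D=+0.976684+0.000000i

Re=0.9767 Im=0.0000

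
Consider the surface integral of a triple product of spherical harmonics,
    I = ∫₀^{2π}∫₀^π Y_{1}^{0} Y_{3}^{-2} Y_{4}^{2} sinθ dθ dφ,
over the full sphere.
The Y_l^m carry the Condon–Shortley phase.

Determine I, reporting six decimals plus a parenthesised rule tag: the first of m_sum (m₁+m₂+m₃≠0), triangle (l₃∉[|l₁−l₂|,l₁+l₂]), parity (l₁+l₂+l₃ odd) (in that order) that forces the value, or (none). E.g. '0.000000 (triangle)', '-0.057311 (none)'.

Rules hold: Σm=0, L=8 even, 2≤4≤4.
N = 3·7·9 = 189
Δ = 0!·2!·6!/9! = 1/252
Racah Σ t=0..0: t=0:+1/36 = 1/36
⇒ 3j(1 3 4; 0 0 0)² = 4/63, sgn +1
Racah Σ t=0..0: t=0:+1/120 = 1/120
⇒ 3j(1 3 4; 0 -2 2)² = 1/21, sgn +1
4πI² = N·(3j₀)²·(3jₘ)² = 4/7
I = +1·√(0.571429/4π) = 0.21324362
No selection rule forces the value: the integral is nonzero (none).

0.213244 (none)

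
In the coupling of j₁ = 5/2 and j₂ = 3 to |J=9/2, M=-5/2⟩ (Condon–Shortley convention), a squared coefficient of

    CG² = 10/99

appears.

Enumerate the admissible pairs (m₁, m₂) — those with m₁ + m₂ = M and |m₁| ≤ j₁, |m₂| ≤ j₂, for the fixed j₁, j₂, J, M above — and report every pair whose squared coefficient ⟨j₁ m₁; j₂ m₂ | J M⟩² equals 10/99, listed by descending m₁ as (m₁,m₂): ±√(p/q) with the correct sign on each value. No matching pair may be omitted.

Admissible pairs with m₁+m₂ = M = -5/2: (-5/2,0), (-3/2,-1), (-1/2,-2), (1/2,-3)
  (m₁,m₂)=(1/2,-3): CG² = 3/11, CG = +√(3/11)
  (m₁,m₂)=(-1/2,-2): CG² = 49/198, CG = +√(49/198)
  (m₁,m₂)=(-3/2,-1): CG² = 10/99, CG = −√(10/99)   ← matches the target
  (m₁,m₂)=(-5/2,0): CG² = 25/66, CG = −√(25/66)
Pairs with CG² = 10/99: (-3/2,-1): −√(10/99)

(-3/2,-1): −√(10/99)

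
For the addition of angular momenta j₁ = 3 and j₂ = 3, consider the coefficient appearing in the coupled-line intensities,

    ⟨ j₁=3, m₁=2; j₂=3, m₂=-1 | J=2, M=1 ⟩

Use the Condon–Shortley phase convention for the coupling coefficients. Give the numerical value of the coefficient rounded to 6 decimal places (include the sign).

triangle: 4!*2!*2!/9! = 96/362880
(j±m)!: 5!*1!*2!*4!*3!*1! = 34560
prefactor² = (2J+1)*Δ*N² = 320/7
  k=0: +1/(0!*4!*1!*2!*1!*0!) = 1/48
  k=1: −1/(1!*3!*0!*1!*2!*1!) = -1/12
Σ = -1/16  ⇒  CG² = 320/7*(-1/16)² = 5/28
CG = −√(5/28) = -0.422577

−√(5/28) ≈ -0.422577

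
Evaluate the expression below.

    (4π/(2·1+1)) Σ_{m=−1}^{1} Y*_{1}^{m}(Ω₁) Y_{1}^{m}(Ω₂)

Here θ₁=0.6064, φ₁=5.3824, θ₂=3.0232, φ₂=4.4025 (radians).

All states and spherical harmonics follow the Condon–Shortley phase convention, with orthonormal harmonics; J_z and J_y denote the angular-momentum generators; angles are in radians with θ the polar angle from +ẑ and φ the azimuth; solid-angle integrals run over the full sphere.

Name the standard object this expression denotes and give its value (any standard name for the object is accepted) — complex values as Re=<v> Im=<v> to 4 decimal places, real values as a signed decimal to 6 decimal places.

This sum is the spherical-harmonic addition theorem: it equals the Legendre polynomial P_l(cos γ) of the angle γ between the two directions.
Expand P_1 via completeness: Σ_{m} conj(Y_{1,m}) at Ω₁ times Y_{1,m} at Ω₂ —
  [-1]  conj(Y_{1,-1})(Ω₁) = (0.122275, -0.154334) ; Y_{1,-1}(Ω₂) = (-0.012445, 0.038865) ; Δ = (0.004476, 0.006673)
  [+0]  conj(Y_{1,0})(Ω₁) = (0.401487, -0.000000) ; Y_{1,0}(Ω₂) = (-0.485182, 0.000000) ; Δ = (-0.194794, 0.000000)
  [+1]  conj(Y_{1,1})(Ω₁) = (-0.122275, -0.154334) ; Y_{1,1}(Ω₂) = (0.012445, 0.038865) ; Δ = (0.004476, -0.006673)
Accumulated sum (-0.185841, 0.000000); after 4π/(2l+1) scaling, (-0.778451, 0.000000) ⇒ P_1 = -0.778451

Legendre polynomial (addition theorem), -0.778451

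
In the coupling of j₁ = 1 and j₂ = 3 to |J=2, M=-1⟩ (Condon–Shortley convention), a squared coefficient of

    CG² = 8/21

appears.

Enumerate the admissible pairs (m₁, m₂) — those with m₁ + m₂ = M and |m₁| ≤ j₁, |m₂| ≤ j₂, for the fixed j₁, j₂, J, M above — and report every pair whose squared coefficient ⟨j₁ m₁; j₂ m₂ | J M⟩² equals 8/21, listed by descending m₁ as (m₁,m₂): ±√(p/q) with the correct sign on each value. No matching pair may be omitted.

Admissible pairs with m₁+m₂ = M = -1: (-1,0), (0,-1), (1,-2)
  (m₁,m₂)=(1,-2): CG² = 10/21, CG = +√(10/21)
  (m₁,m₂)=(0,-1): CG² = 8/21, CG = −√(8/21)   ← matches the target
  (m₁,m₂)=(-1,0): CG² = 1/7, CG = +√(1/7)
Pairs with CG² = 8/21: (0,-1): −√(8/21)

(0,-1): −√(8/21)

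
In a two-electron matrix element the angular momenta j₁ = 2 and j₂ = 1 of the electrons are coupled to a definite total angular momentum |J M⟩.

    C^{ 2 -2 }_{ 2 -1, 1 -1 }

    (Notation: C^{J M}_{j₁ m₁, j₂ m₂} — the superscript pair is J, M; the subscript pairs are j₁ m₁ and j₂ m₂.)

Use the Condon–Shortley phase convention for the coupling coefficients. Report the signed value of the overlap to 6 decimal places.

√[5·1!3!1!/6! · 1!3!0!2!0!4!] = √(12)
  +(−1)^0/∏(0,1,3,0,0,1)! = 1/6  (running 1/6)
⟨..|..⟩ = √(12)·(1/6) = +0.577350

+√(1/3) = +0.577350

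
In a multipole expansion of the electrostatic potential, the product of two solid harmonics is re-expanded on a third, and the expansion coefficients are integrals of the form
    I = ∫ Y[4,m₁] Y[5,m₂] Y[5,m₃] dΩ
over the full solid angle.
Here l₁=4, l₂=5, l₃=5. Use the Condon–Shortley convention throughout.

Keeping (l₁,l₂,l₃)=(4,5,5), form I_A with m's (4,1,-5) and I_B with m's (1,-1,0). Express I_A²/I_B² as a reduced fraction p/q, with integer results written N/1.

2/1

Shared (l₁,l₂,l₃)=(4,5,5): N and (l;000)² cancel in I_A²/I_B².
A: Δ = 4!·4!·6!/15! = 1/3153150; Racah Σ t=0..0: t=0:+1/414720 = 1/414720; ⇒ 3j(4 5 5; 4 1 -5)² = 2/429, sgn +1
B: Δ = 4!·4!·6!/15! = 1/3153150; Racah Σ t=0..3: t=0:+1/6912 t=1:−1/864 t=2:+1/1152 t=3:−1/17280 = -7/34560; ⇒ 3j(4 5 5; 1 -1 0)² = 1/429, sgn +1
I_A²/I_B² = (2/429)/(1/429) = 2/1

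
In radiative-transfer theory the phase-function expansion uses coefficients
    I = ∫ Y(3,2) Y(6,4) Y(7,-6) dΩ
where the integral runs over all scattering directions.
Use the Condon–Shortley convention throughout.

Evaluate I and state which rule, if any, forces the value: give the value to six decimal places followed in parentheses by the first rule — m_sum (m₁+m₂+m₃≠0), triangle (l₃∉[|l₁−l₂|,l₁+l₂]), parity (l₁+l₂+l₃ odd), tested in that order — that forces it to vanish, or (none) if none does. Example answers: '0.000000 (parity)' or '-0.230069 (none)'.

0.183421 (none)

Rules hold: Σm=0, L=16 even, 3≤7≤9.
N = 7·13·15 = 1365
Δ = 2!·4!·10!/17! = 1/2042040
Racah Σ t=0..2: t=0:+1/207360 t=1:−1/57600 t=2:+1/207360 = -1/129600
⇒ 3j(3 6 7; 0 0 0)² = 168/12155, sgn +1
Racah Σ t=0..1: t=0:+1/43545600 t=1:−1/8709120 = -1/10886400
⇒ 3j(3 6 7; 2 4 -6)² = 8/357, sgn +1
4πI² = N·(3j₀)²·(3jₘ)² = 1344/3179
I = +1·√(0.422774/4π) = 0.18342116
No selection rule forces the value: the integral is nonzero (none).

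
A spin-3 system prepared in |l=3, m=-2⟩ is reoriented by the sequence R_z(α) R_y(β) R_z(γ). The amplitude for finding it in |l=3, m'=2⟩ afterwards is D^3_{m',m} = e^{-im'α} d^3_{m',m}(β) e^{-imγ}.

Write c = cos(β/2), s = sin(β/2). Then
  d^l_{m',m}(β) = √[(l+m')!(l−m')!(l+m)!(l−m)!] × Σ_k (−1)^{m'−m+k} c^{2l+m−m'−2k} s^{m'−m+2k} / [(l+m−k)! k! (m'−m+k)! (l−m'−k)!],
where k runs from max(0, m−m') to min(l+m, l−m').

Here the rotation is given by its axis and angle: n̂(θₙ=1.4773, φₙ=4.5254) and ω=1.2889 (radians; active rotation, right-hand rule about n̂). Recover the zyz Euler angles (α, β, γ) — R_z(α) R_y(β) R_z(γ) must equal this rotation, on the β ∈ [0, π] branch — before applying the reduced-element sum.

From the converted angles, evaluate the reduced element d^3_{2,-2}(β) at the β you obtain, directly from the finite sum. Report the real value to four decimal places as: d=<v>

d=0.3652

Axis–angle → zyz. n̂ = (sinθₙcosφₙ, sinθₙsinφₙ, cosθₙ) = (-0.185089, -0.978277, +0.093360), ω = 1.2889.
R = I cosω + sinω [n̂]ₓ + (1−cosω) n̂n̂ᵀ gives
  R = [+0.302906, +0.041024, -0.952137; +0.220375, +0.968980, +0.111858; +0.927191, -0.243709, +0.284469]
β = atan2(√(R₁₃²+R₂₃²), R₃₃) = 1.282344; α = atan2(R₂₃, R₁₃) mod 2π = 3.024648; γ = atan2(R₃₂, −R₃₁) mod 2π = 3.398626
d^3_{2,-2}(β=1.2823) via the finite sum:
With c≡cos(β/2)=0.801395 and s≡sin(β/2)=0.598135, N=[120·1·1·120]^{1/2}=120.000000
k: max(0,(-2)−(2))=0 … min(3+(-2),3−(2))=1
  k=0: (−1)^4·120.0000/(24)·0.8014^2·0.5981^4 = +0.411018
  k=1: (−1)^5·120.0000/(120)·0.8014^0·0.5981^6 = -0.045793
d^3_{2,-2}(1.2823) = +0.411018 -0.045793 = +0.365225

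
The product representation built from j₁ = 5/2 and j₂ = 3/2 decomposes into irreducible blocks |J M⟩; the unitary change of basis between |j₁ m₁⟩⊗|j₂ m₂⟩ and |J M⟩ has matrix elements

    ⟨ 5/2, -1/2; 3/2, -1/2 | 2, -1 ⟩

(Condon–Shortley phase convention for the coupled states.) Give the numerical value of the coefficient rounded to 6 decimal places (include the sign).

√[5·2!3!1!/7! · 2!3!1!2!1!3!] = √(12/7)
  +(−1)^0/∏(0,2,3,1,0,0)! = 1/12  (running 1/12)
  +(−1)^1/∏(1,1,2,0,1,1)! = -1/2  (running -5/12)
⟨..|..⟩ = √(12/7)·(-5/12) = -0.545545

-0.545545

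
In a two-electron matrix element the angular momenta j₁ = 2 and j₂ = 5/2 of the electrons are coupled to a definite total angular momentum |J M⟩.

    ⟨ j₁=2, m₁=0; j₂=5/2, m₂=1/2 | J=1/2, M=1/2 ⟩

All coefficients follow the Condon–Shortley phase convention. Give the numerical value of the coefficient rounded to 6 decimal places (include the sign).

+0.447214  (= +√(1/5))

j₁+j₂−J=4  J+j₁−j₂=0  J−j₁+j₂=1  j₁+j₂+J+1=6
(j₁±m₁, j₂±m₂, J±M) = (2,2,3,2,1,0)
P² = 16/5
sum k=2..2:
  [2] +1/4 = 1/4
S = 1/4
C² = P²·S² = 1/5 ; C = +0.447214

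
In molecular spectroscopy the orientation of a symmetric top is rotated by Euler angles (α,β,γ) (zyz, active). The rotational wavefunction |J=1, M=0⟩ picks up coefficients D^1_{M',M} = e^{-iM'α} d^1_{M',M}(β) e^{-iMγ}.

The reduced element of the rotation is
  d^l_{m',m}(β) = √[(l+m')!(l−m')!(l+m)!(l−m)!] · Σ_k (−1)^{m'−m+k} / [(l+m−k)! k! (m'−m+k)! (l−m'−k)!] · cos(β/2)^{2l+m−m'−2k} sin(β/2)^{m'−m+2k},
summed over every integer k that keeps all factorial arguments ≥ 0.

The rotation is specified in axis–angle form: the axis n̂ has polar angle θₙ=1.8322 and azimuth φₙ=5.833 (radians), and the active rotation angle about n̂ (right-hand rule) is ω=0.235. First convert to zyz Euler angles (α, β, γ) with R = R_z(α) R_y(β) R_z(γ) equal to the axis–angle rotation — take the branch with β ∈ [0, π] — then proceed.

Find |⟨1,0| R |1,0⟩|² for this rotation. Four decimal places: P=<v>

P=0.9494

Axis–angle → zyz. n̂ = (sinθₙcosφₙ, sinθₙsinφₙ, cosθₙ) = (+0.869779, -0.420350, -0.258437), ω = 0.2350.
R = I cosω + sinω [n̂]ₓ + (1−cosω) n̂n̂ᵀ gives
  R = [+0.993308, +0.050126, -0.104054; -0.070224, +0.977371, -0.199536; +0.091697, +0.205508, +0.974350]
β = atan2(√(R₁₃²+R₂₃²), R₃₃) = 0.226982; α = atan2(R₂₃, R₁₃) mod 2π = 4.231706; γ = atan2(R₃₂, −R₃₁) mod 2π = 1.990484
First d^1_{0,0}(β=0.2270), then the phase factors e^{-i(0)α} and e^{-i(0)γ}:
Half-angle: c=0.993567, s=0.113247. N=√(1·1·1·1)=1.000000
The bounds max(0,m−m')=0 and min(l+m,l−m')=1 give 2 terms
  k=0: (−1)^0·1.0000/(1)·0.9936^2·0.1132^0 = +0.987175
  k=1: (−1)^1·1.0000/(1)·0.9936^0·0.1132^2 = -0.012825
d^1_{0,0}(0.2270) = +0.987175 -0.012825 = +0.974350
|D^1_{0,0}|² = |d^1_{0,0}(β)|² = (+0.974350)² = 0.949358 (the z-rotation phases have unit modulus)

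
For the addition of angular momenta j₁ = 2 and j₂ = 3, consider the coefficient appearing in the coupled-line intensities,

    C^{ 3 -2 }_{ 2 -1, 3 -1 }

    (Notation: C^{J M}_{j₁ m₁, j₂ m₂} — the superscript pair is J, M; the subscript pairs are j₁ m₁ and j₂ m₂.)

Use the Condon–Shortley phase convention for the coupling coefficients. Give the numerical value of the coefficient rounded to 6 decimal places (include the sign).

√[7·2!2!4!/9! · 1!3!2!4!1!5!] = √(64)
  +(−1)^1/∏(1,1,2,1,0,3)! = -1/12  (running -1/12)
  +(−1)^2/∏(2,0,1,0,1,4)! = 1/48  (running -1/16)
⟨..|..⟩ = √(64)·(-1/16) = -0.500000

−√(1/4) ≈ -0.500000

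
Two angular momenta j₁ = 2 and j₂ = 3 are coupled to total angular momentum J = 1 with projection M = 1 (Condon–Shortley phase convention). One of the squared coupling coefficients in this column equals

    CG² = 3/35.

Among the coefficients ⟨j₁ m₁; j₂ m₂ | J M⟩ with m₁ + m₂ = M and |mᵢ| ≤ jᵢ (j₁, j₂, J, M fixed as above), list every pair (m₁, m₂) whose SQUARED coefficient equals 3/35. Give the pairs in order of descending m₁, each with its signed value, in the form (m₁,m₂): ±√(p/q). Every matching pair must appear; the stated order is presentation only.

Admissible pairs with m₁+m₂ = M = 1: (-2,3), (-1,2), (0,1), (1,0), (2,-1)
  (m₁,m₂)=(2,-1): CG² = 1/35, CG = +√(1/35)
  (m₁,m₂)=(1,0): CG² = 3/35, CG = −√(3/35)   ← matches the target
  (m₁,m₂)=(0,1): CG² = 6/35, CG = +√(6/35)
  (m₁,m₂)=(-1,2): CG² = 2/7, CG = −√(2/7)
  (m₁,m₂)=(-2,3): CG² = 3/7, CG = +√(3/7)
Pairs with CG² = 3/35: (1,0): −√(3/35)

(1,0): −√(3/35)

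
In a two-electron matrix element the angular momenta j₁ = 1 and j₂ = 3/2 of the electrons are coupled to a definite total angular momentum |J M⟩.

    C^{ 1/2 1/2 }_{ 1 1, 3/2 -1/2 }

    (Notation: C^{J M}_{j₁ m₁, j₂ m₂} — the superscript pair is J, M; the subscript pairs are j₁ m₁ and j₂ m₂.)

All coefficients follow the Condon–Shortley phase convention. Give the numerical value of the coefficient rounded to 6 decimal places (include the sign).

√[2·2!0!1!/4! · 2!0!1!2!1!0!] = √(2/3)
  +(−1)^0/∏(0,2,0,1,0,0)! = 1/2  (running 1/2)
⟨..|..⟩ = √(2/3)·(1/2) = +0.408248

+√(1/6) ≈ +0.408248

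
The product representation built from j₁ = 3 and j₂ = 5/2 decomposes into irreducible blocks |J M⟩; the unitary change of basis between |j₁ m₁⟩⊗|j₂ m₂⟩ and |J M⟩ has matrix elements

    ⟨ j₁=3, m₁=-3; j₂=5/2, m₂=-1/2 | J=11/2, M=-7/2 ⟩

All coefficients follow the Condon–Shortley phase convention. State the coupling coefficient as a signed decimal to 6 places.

triangle: 0!*6!*5!/12! = 86400/479001600
(j±m)!: 0!*6!*2!*3!*2!*9! = 6270566400
prefactor² = (2J+1)*Δ*N² = 149299200/11
  k=0: +1/(0!*0!*6!*2!*0!*3!) = 1/8640
Σ = 1/8640  ⇒  CG² = 149299200/11*(1/8640)² = 2/11
CG = +√(2/11) = +0.426401

+√(2/11) = +0.426401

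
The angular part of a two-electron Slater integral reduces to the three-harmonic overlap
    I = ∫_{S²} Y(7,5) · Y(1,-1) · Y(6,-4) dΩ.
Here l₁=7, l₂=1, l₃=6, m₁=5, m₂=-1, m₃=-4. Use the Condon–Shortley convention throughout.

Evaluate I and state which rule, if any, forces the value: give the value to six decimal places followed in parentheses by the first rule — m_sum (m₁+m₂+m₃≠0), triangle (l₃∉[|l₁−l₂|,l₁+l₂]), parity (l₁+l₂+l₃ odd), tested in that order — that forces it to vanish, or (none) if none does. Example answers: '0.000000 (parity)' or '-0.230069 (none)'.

-0.284256 (none)

m-sum 0 ✓  L=14 even ✓  6≤6≤8 ✓
Π(2lᵢ+1) = 15×3×13 = 585
triangle coeff Δ(7,1,6) = 1/1365
Σ_t [1,1]: t=1:−1/518400 = -1/518400
(3j)²=7/195 [(7 1 6; 0 0 0)], sign=-1
Σ_t [0,0]: t=0:+1/14515200 = 1/14515200
(3j)²=22/455 [(7 1 6; 5 -1 -4)], sign=+1
⇒ 4πI² = 66/65
I = (-1)√(66/65/(4π)) = -0.28425647
No selection rule forces the value: the integral is nonzero (none).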